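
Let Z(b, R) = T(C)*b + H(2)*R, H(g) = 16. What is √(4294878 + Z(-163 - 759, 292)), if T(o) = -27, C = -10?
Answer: 2*√1081111 ≈ 2079.5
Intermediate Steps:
Z(b, R) = -27*b + 16*R
√(4294878 + Z(-163 - 759, 292)) = √(4294878 + (-27*(-163 - 759) + 16*292)) = √(4294878 + (-27*(-922) + 4672)) = √(4294878 + (24894 + 4672)) = √(4294878 + 29566) = √4324444 = 2*√1081111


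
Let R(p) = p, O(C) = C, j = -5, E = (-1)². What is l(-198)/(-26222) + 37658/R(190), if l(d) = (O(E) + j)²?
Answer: 12992961/65555 ≈ 198.20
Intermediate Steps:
E = 1
l(d) = 16 (l(d) = (1 - 5)² = (-4)² = 16)
l(-198)/(-26222) + 37658/R(190) = 16/(-26222) + 37658/190 = 16*(-1/26222) + 37658*(1/190) = -8/13111 + 991/5 = 12992961/65555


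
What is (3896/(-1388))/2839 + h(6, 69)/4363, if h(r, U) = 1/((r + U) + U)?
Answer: -610951795/618931480176 ≈ -0.00098711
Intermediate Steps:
h(r, U) = 1/(r + 2*U) (h(r, U) = 1/((U + r) + U) = 1/(r + 2*U))
(3896/(-1388))/2839 + h(6, 69)/4363 = (3896/(-1388))/2839 + 1/((6 + 2*69)*4363) = (3896*(-1/1388))*(1/2839) + (1/4363)/(6 + 138) = -974/347*1/2839 + (1/4363)/144 = -974/985133 + (1/144)*(1/4363) = -974/985133 + 1/628272 = -610951795/618931480176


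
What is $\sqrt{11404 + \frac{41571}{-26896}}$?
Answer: $\frac{13 \sqrt{1814677}}{164} \approx 106.78$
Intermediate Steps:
$\sqrt{11404 + \frac{41571}{-26896}} = \sqrt{11404 + 41571 \left(- \frac{1}{26896}\right)} = \sqrt{11404 - \frac{41571}{26896}} = \sqrt{\frac{306680413}{26896}} = \frac{13 \sqrt{1814677}}{164}$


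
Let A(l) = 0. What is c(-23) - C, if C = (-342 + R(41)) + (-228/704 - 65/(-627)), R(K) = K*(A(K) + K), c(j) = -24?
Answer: -13671407/10032 ≈ -1362.8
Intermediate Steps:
R(K) = K**2 (R(K) = K*(0 + K) = K*K = K**2)
C = 13430639/10032 (C = (-342 + 41**2) + (-228/704 - 65/(-627)) = (-342 + 1681) + (-228*1/704 - 65*(-1/627)) = 1339 + (-57/176 + 65/627) = 1339 - 2209/10032 = 13430639/10032 ≈ 1338.8)
c(-23) - C = -24 - 1*13430639/10032 = -24 - 13430639/10032 = -13671407/10032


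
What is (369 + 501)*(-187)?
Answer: -162690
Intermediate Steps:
(369 + 501)*(-187) = 870*(-187) = -162690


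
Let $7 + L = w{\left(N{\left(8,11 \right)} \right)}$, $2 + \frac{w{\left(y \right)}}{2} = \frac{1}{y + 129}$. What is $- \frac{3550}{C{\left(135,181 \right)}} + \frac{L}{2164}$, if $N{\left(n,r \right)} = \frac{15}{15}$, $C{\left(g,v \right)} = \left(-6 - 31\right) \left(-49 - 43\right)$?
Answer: $- \frac{31360841}{29925415} \approx -1.048$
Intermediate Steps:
$C{\left(g,v \right)} = 3404$ ($C{\left(g,v \right)} = \left(-37\right) \left(-92\right) = 3404$)
$N{\left(n,r \right)} = 1$ ($N{\left(n,r \right)} = 15 \cdot \frac{1}{15} = 1$)
$w{\left(y \right)} = -4 + \frac{2}{129 + y}$ ($w{\left(y \right)} = -4 + \frac{2}{y + 129} = -4 + \frac{2}{129 + y}$)
$L = - \frac{714}{65}$ ($L = -7 + \frac{2 \left(-257 - 2\right)}{129 + 1} = -7 + \frac{2 \left(-257 - 2\right)}{130} = -7 + 2 \cdot \frac{1}{130} \left(-259\right) = -7 - \frac{259}{65} = - \frac{714}{65} \approx -10.985$)
$- \frac{3550}{C{\left(135,181 \right)}} + \frac{L}{2164} = - \frac{3550}{3404} - \frac{714}{65 \cdot 2164} = \left(-3550\right) \frac{1}{3404} - \frac{357}{70330} = - \frac{1775}{1702} - \frac{357}{70330} = - \frac{31360841}{29925415}$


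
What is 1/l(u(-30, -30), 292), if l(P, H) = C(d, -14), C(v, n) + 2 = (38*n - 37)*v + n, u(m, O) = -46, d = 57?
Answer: -1/32449 ≈ -3.0818e-5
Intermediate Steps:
C(v, n) = -2 + n + v*(-37 + 38*n) (C(v, n) = -2 + ((38*n - 37)*v + n) = -2 + ((-37 + 38*n)*v + n) = -2 + (v*(-37 + 38*n) + n) = -2 + (n + v*(-37 + 38*n)) = -2 + n + v*(-37 + 38*n))
l(P, H) = -32449 (l(P, H) = -2 - 14 - 37*57 + 38*(-14)*57 = -2 - 14 - 2109 - 30324 = -32449)
1/l(u(-30, -30), 292) = 1/(-32449) = -1/32449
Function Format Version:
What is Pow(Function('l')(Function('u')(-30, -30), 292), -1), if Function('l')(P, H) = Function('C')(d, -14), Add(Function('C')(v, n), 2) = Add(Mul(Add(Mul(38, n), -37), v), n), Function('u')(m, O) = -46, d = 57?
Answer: Rational(-1, 32449) ≈ -3.0818e-5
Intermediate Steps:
Function('C')(v, n) = Add(-2, n, Mul(v, Add(-37, Mul(38, n)))) (Function('C')(v, n) = Add(-2, Add(Mul(Add(Mul(38, n), -37), v), n)) = Add(-2, Add(Mul(Add(-37, Mul(38, n)), v), n)) = Add(-2, Add(Mul(v, Add(-37, Mul(38, n))), n)) = Add(-2, Add(n, Mul(v, Add(-37, Mul(38, n))))) = Add(-2, n, Mul(v, Add(-37, Mul(38, n)))))
Function('l')(P, H) = -32449 (Function('l')(P, H) = Add(-2, -14, Mul(-37, 57), Mul(38, -14, 57)) = Add(-2, -14, -2109, -30324) = -32449)
Pow(Function('l')(Function('u')(-30, -30), 292), -1) = Pow(-32449, -1) = Rational(-1, 32449)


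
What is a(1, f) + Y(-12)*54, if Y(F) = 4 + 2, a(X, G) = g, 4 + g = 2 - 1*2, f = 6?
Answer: 320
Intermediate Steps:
g = -4 (g = -4 + (2 - 1*2) = -4 + (2 - 2) = -4 + 0 = -4)
a(X, G) = -4
Y(F) = 6
a(1, f) + Y(-12)*54 = -4 + 6*54 = -4 + 324 = 320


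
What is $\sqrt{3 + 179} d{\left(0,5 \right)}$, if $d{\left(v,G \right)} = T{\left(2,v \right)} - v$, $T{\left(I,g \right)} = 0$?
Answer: $0$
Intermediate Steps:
$d{\left(v,G \right)} = - v$ ($d{\left(v,G \right)} = 0 - v = - v$)
$\sqrt{3 + 179} d{\left(0,5 \right)} = \sqrt{3 + 179} \left(\left(-1\right) 0\right) = \sqrt{182} \cdot 0 = 0$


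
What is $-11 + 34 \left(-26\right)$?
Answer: $-895$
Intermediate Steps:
$-11 + 34 \left(-26\right) = -11 - 884 = -895$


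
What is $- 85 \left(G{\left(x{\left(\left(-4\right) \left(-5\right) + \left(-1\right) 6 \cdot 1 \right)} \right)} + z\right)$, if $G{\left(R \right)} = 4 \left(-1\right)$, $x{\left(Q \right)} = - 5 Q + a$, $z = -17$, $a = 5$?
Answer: $1785$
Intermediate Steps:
$x{\left(Q \right)} = 5 - 5 Q$ ($x{\left(Q \right)} = - 5 Q + 5 = 5 - 5 Q$)
$G{\left(R \right)} = -4$
$- 85 \left(G{\left(x{\left(\left(-4\right) \left(-5\right) + \left(-1\right) 6 \cdot 1 \right)} \right)} + z\right) = - 85 \left(-4 - 17\right) = \left(-85\right) \left(-21\right) = 1785$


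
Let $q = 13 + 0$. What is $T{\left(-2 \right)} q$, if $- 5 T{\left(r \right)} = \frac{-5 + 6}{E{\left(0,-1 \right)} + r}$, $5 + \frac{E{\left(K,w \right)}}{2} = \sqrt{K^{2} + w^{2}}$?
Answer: $\frac{13}{50} \approx 0.26$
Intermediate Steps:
$q = 13$
$E{\left(K,w \right)} = -10 + 2 \sqrt{K^{2} + w^{2}}$
$T{\left(r \right)} = - \frac{1}{5 \left(-8 + r\right)}$ ($T{\left(r \right)} = - \frac{\left(-5 + 6\right) \frac{1}{\left(-10 + 2 \sqrt{0^{2} + \left(-1\right)^{2}}\right) + r}}{5} = - \frac{1 \frac{1}{\left(-10 + 2 \sqrt{0 + 1}\right) + r}}{5} = - \frac{1 \frac{1}{\left(-10 + 2 \sqrt{1}\right) + r}}{5} = - \frac{1 \frac{1}{\left(-10 + 2 \cdot 1\right) + r}}{5} = - \frac{1 \frac{1}{\left(-10 + 2\right) + r}}{5} = - \frac{1 \frac{1}{-8 + r}}{5} = - \frac{1}{5 \left(-8 + r\right)}$)
$T{\left(-2 \right)} q = - \frac{1}{-40 + 5 \left(-2\right)} 13 = - \frac{1}{-40 - 10} \cdot 13 = - \frac{1}{-50} \cdot 13 = \left(-1\right) \left(- \frac{1}{50}\right) 13 = \frac{1}{50} \cdot 13 = \frac{13}{50}$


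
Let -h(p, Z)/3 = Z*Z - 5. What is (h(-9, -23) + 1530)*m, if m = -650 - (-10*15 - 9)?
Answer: 20622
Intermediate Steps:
h(p, Z) = 15 - 3*Z² (h(p, Z) = -3*(Z*Z - 5) = -3*(Z² - 5) = -3*(-5 + Z²) = 15 - 3*Z²)
m = -491 (m = -650 - (-150 - 9) = -650 - 1*(-159) = -650 + 159 = -491)
(h(-9, -23) + 1530)*m = ((15 - 3*(-23)²) + 1530)*(-491) = ((15 - 3*529) + 1530)*(-491) = ((15 - 1587) + 1530)*(-491) = (-1572 + 1530)*(-491) = -42*(-491) = 20622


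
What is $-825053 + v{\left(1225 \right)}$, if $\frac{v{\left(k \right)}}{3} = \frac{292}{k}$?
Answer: $- \frac{1010689049}{1225} \approx -8.2505 \cdot 10^{5}$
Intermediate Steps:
$v{\left(k \right)} = \frac{876}{k}$ ($v{\left(k \right)} = 3 \frac{292}{k} = \frac{876}{k}$)
$-825053 + v{\left(1225 \right)} = -825053 + \frac{876}{1225} = - \frac{1010689049}{1225}$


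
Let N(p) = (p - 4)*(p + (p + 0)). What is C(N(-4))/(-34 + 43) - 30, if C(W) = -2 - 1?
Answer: -91/3 ≈ -30.333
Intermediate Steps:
N(p) = 2*p*(-4 + p) (N(p) = (-4 + p)*(p + p) = (-4 + p)*(2*p) = 2*p*(-4 + p))
C(W) = -3
C(N(-4))/(-34 + 43) - 30 = -3/(-34 + 43) - 30 = -3/9 - 30 = (1/9)*(-3) - 30 = -1/3 - 30 = -91/3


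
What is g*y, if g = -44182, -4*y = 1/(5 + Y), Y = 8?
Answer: 22091/26 ≈ 849.65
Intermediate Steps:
y = -1/52 (y = -1/(4*(5 + 8)) = -¼/13 = -¼*1/13 = -1/52 ≈ -0.019231)
g*y = -44182*(-1/52) = 22091/26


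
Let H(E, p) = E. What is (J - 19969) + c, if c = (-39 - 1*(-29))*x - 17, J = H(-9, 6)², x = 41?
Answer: -20315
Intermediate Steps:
J = 81 (J = (-9)² = 81)
c = -427 (c = (-39 - 1*(-29))*41 - 17 = (-39 + 29)*41 - 17 = -10*41 - 17 = -410 - 17 = -427)
(J - 19969) + c = (81 - 19969) - 427 = -19888 - 427 = -20315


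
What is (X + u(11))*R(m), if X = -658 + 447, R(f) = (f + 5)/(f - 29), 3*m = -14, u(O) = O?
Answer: 200/101 ≈ 1.9802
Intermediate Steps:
m = -14/3 (m = (1/3)*(-14) = -14/3 ≈ -4.6667)
R(f) = (5 + f)/(-29 + f)
X = -211
(X + u(11))*R(m) = (-211 + 11)*((5 - 14/3)/(-29 - 14/3)) = -200/((-101/3)*3) = -(-600)/(101*3) = -200*(-1/101) = 200/101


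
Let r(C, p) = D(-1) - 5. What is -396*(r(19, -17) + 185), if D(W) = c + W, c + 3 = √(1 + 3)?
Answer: -70488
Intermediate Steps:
c = -1 (c = -3 + √(1 + 3) = -3 + √4 = -3 + 2 = -1)
D(W) = -1 + W
r(C, p) = -7 (r(C, p) = (-1 - 1) - 5 = -2 - 5 = -7)
-396*(r(19, -17) + 185) = -396*(-7 + 185) = -396*178 = -70488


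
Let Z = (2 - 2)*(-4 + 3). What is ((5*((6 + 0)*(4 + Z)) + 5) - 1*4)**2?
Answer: 14641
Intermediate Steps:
Z = 0 (Z = 0*(-1) = 0)
((5*((6 + 0)*(4 + Z)) + 5) - 1*4)**2 = ((5*((6 + 0)*(4 + 0)) + 5) - 1*4)**2 = ((5*(6*4) + 5) - 4)**2 = ((5*24 + 5) - 4)**2 = ((120 + 5) - 4)**2 = (125 - 4)**2 = 121**2 = 14641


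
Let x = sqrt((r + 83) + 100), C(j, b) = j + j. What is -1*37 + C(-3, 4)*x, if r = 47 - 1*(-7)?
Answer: -37 - 6*sqrt(237) ≈ -129.37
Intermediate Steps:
C(j, b) = 2*j
r = 54 (r = 47 + 7 = 54)
x = sqrt(237) (x = sqrt((54 + 83) + 100) = sqrt(137 + 100) = sqrt(237) ≈ 15.395)
-1*37 + C(-3, 4)*x = -1*37 + (2*(-3))*sqrt(237) = -37 - 6*sqrt(237)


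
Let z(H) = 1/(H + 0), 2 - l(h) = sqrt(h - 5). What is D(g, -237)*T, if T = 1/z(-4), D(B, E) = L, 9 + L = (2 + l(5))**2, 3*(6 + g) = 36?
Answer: -28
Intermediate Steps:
l(h) = 2 - sqrt(-5 + h) (l(h) = 2 - sqrt(h - 5) = 2 - sqrt(-5 + h))
z(H) = 1/H
g = 6 (g = -6 + (1/3)*36 = -6 + 12 = 6)
L = 7 (L = -9 + (2 + (2 - sqrt(-5 + 5)))**2 = -9 + (2 + (2 - sqrt(0)))**2 = -9 + (2 + (2 - 1*0))**2 = -9 + (2 + (2 + 0))**2 = -9 + (2 + 2)**2 = -9 + 4**2 = -9 + 16 = 7)
D(B, E) = 7
T = -4 (T = 1/(1/(-4)) = 1/(-1/4) = -4)
D(g, -237)*T = 7*(-4) = -28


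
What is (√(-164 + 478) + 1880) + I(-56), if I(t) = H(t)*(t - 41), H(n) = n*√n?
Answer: 1880 + √314 + 10864*I*√14 ≈ 1897.7 + 40649.0*I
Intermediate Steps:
H(n) = n^(3/2)
I(t) = t^(3/2)*(-41 + t) (I(t) = t^(3/2)*(t - 41) = t^(3/2)*(-41 + t))
(√(-164 + 478) + 1880) + I(-56) = (√(-164 + 478) + 1880) + (-56)^(3/2)*(-41 - 56) = (√314 + 1880) - 112*I*√14*(-97) = (1880 + √314) + 10864*I*√14 = 1880 + √314 + 10864*I*√14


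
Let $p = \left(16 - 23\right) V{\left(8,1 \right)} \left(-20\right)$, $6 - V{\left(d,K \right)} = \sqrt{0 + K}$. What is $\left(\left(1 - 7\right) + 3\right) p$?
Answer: $-2100$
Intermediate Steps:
$V{\left(d,K \right)} = 6 - \sqrt{K}$ ($V{\left(d,K \right)} = 6 - \sqrt{0 + K} = 6 - \sqrt{K}$)
$p = 700$ ($p = \left(16 - 23\right) \left(6 - \sqrt{1}\right) \left(-20\right) = - 7 \left(6 - 1\right) \left(-20\right) = \left(-7\right) 5 \left(-20\right) = \left(-35\right) \left(-20\right) = 700$)
$\left(\left(1 - 7\right) + 3\right) p = \left(\left(1 - 7\right) + 3\right) 700 = \left(-6 + 3\right) 700 = \left(-3\right) 700 = -2100$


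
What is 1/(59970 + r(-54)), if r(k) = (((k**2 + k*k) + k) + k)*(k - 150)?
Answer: -1/1107726 ≈ -9.0275e-7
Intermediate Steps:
r(k) = (-150 + k)*(2*k + 2*k**2) (r(k) = (((k**2 + k**2) + k) + k)*(-150 + k) = ((2*k**2 + k) + k)*(-150 + k) = ((k + 2*k**2) + k)*(-150 + k) = (2*k + 2*k**2)*(-150 + k) = (-150 + k)*(2*k + 2*k**2))
1/(59970 + r(-54)) = 1/(59970 + 2*(-54)*(-150 + (-54)**2 - 149*(-54))) = 1/(59970 + 2*(-54)*(-150 + 2916 + 8046)) = 1/(59970 + 2*(-54)*10812) = 1/(59970 - 1167696) = 1/(-1107726) = -1/1107726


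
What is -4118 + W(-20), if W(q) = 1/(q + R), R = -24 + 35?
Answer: -37063/9 ≈ -4118.1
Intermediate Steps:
R = 11
W(q) = 1/(11 + q) (W(q) = 1/(q + 11) = 1/(11 + q))
-4118 + W(-20) = -4118 + 1/(11 - 20) = -4118 + 1/(-9) = -4118 - ⅑ = -37063/9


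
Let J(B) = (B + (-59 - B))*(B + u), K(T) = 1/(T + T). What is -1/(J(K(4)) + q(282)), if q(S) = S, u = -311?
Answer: -8/148989 ≈ -5.3695e-5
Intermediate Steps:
K(T) = 1/(2*T)
J(B) = 18349 - 59*B (J(B) = (B + (-59 - B))*(B - 311) = -59*(-311 + B) = 18349 - 59*B)
-1/(J(K(4)) + q(282)) = -1/((18349 - 59/(2*4)) + 282) = -1/((18349 - 59*⅛) + 282) = -1/((18349 - 59/8) + 282) = -1/(146733/8 + 282) = -1/148989/8 = -1*8/148989 = -8/148989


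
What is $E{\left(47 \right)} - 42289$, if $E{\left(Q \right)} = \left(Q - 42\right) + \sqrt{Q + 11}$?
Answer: $-42284 + \sqrt{58} \approx -42276.0$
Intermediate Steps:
$E{\left(Q \right)} = -42 + Q + \sqrt{11 + Q}$ ($E{\left(Q \right)} = \left(-42 + Q\right) + \sqrt{11 + Q} = -42 + Q + \sqrt{11 + Q}$)
$E{\left(47 \right)} - 42289 = \left(-42 + 47 + \sqrt{11 + 47}\right) - 42289 = \left(-42 + 47 + \sqrt{58}\right) - 42289 = \left(5 + \sqrt{58}\right) - 42289 = -42284 + \sqrt{58}$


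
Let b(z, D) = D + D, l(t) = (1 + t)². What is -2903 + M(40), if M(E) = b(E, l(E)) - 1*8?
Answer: 451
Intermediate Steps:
b(z, D) = 2*D
M(E) = -8 + 2*(1 + E)² (M(E) = 2*(1 + E)² - 1*8 = 2*(1 + E)² - 8 = -8 + 2*(1 + E)²)
-2903 + M(40) = -2903 + (-8 + 2*(1 + 40)²) = -2903 + (-8 + 2*41²) = -2903 + (-8 + 2*1681) = -2903 + (-8 + 3362) = -2903 + 3354 = 451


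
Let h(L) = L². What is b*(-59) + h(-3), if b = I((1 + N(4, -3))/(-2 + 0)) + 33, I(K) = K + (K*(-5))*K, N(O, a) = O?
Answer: 213/4 ≈ 53.250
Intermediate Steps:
I(K) = K - 5*K² (I(K) = K + (-5*K)*K = K - 5*K²)
b = -¾ (b = ((1 + 4)/(-2 + 0))*(1 - 5*(1 + 4)/(-2 + 0)) + 33 = (5/(-2))*(1 - 25/(-2)) + 33 = (5*(-½))*(1 - 25*(-1)/2) + 33 = -5*(1 - 5*(-5/2))/2 + 33 = -5*(1 + 25/2)/2 + 33 = -5/2*27/2 + 33 = -135/4 + 33 = -¾ ≈ -0.75000)
b*(-59) + h(-3) = -¾*(-59) + (-3)² = 177/4 + 9 = 213/4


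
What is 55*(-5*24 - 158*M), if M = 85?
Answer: -745250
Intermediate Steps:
55*(-5*24 - 158*M) = 55*(-5*24 - 158*85) = 55*(-120 - 13430) = 55*(-13550) = -745250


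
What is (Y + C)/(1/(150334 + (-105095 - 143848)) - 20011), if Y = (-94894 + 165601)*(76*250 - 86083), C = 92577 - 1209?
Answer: 155905638259539/657754900 ≈ 2.3703e+5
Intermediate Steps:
C = 91368
Y = -4743237681 (Y = 70707*(19000 - 86083) = 70707*(-67083) = -4743237681)
(Y + C)/(1/(150334 + (-105095 - 143848)) - 20011) = (-4743237681 + 91368)/(1/(150334 + (-105095 - 143848)) - 20011) = -4743146313/(1/(150334 - 248943) - 20011) = -4743146313/(1/(-98609) - 20011) = -4743146313/(-1/98609 - 20011) = -4743146313/(-1973264700/98609) = -4743146313*(-98609/1973264700) = 155905638259539/657754900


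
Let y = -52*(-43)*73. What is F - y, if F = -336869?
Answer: -500097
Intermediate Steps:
y = 163228 (y = 2236*73 = 163228)
F - y = -336869 - 1*163228 = -336869 - 163228 = -500097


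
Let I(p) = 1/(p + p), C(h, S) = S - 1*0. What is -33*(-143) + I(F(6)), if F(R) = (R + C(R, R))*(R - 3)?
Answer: 339769/72 ≈ 4719.0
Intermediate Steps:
C(h, S) = S (C(h, S) = S + 0 = S)
F(R) = 2*R*(-3 + R) (F(R) = (R + R)*(R - 3) = (2*R)*(-3 + R) = 2*R*(-3 + R))
I(p) = 1/(2*p)
-33*(-143) + I(F(6)) = -33*(-143) + 1/(2*((2*6*(-3 + 6)))) = 4719 + 1/(2*((2*6*3))) = 4719 + (½)/36 = 4719 + (½)*(1/36) = 4719 + 1/72 = 339769/72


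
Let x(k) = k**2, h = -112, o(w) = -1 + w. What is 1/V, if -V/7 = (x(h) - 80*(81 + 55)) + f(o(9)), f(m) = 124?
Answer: -1/12516 ≈ -7.9898e-5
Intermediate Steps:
V = -12516 (V = -7*(((-112)**2 - 80*(81 + 55)) + 124) = -7*((12544 - 80*136) + 124) = -7*((12544 - 10880) + 124) = -7*(1664 + 124) = -7*1788 = -12516)
1/V = 1/(-12516) = -1/12516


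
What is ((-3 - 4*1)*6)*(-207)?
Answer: 8694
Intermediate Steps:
((-3 - 4*1)*6)*(-207) = ((-3 - 4)*6)*(-207) = -7*6*(-207) = -42*(-207) = 8694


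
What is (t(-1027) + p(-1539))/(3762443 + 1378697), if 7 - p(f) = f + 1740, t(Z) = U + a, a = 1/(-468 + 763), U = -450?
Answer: -189979/1516636300 ≈ -0.00012526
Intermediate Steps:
a = 1/295 ≈ 0.0033898
t(Z) = -132749/295 (t(Z) = -450 + 1/295 = -132749/295)
p(f) = -1733 - f (p(f) = 7 - (f + 1740) = 7 - (1740 + f) = 7 + (-1740 - f) = -1733 - f)
(t(-1027) + p(-1539))/(3762443 + 1378697) = (-132749/295 + (-1733 - 1*(-1539)))/(3762443 + 1378697) = (-132749/295 + (-1733 + 1539))/5141140 = (-132749/295 - 194)*(1/5141140) = -189979/295*1/5141140 = -189979/1516636300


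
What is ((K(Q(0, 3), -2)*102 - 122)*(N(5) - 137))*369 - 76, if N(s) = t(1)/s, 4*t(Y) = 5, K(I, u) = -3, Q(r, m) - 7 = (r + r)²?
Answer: 21597125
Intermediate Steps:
Q(r, m) = 7 + 4*r² (Q(r, m) = 7 + (r + r)² = 7 + (2*r)² = 7 + 4*r²)
t(Y) = 5/4 (t(Y) = (¼)*5 = 5/4)
N(s) = 5/(4*s)
((K(Q(0, 3), -2)*102 - 122)*(N(5) - 137))*369 - 76 = ((-3*102 - 122)*((5/4)/5 - 137))*369 - 76 = ((-306 - 122)*((5/4)*(⅕) - 137))*369 - 76 = -428*(¼ - 137)*369 - 76 = -428*(-547/4)*369 - 76 = 58529*369 - 76 = 21597201 - 76 = 21597125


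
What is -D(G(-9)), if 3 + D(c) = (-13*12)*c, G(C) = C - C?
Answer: 3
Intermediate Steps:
G(C) = 0
D(c) = -3 - 156*c (D(c) = -3 + (-13*12)*c = -3 - 156*c)
-D(G(-9)) = -(-3 - 156*0) = -(-3 + 0) = -1*(-3) = 3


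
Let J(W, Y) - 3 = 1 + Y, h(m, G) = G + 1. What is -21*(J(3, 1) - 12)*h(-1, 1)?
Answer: 294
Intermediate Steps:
h(m, G) = 1 + G
J(W, Y) = 4 + Y (J(W, Y) = 3 + (1 + Y) = 4 + Y)
-21*(J(3, 1) - 12)*h(-1, 1) = -21*((4 + 1) - 12)*(1 + 1) = -21*(5 - 12)*2 = -(-147)*2 = -21*(-14) = 294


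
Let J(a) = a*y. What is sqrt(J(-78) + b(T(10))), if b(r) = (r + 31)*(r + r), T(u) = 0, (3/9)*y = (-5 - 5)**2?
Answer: 30*I*sqrt(26) ≈ 152.97*I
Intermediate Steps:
y = 300 (y = 3*(-5 - 5)**2 = 3*(-10)**2 = 3*100 = 300)
J(a) = 300*a (J(a) = a*300 = 300*a)
b(r) = 2*r*(31 + r) (b(r) = (31 + r)*(2*r) = 2*r*(31 + r))
sqrt(J(-78) + b(T(10))) = sqrt(300*(-78) + 2*0*(31 + 0)) = sqrt(-23400 + 2*0*31) = sqrt(-23400 + 0) = sqrt(-23400) = 30*I*sqrt(26)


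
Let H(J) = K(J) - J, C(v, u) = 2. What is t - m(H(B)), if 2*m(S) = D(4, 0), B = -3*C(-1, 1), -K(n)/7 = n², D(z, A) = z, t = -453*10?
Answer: -4532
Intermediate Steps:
t = -4530
K(n) = -7*n²
B = -6 (B = -3*2 = -6)
H(J) = -J - 7*J² (H(J) = -7*J² - J = -J - 7*J²)
m(S) = 2 (m(S) = (½)*4 = 2)
t - m(H(B)) = -4530 - 1*2 = -4530 - 2 = -4532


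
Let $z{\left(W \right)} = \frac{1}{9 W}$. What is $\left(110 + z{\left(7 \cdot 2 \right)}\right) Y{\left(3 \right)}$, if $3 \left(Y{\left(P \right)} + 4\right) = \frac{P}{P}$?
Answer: $- \frac{152471}{378} \approx -403.36$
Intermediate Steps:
$Y{\left(P \right)} = - \frac{11}{3}$ ($Y{\left(P \right)} = -4 + \frac{P \frac{1}{P}}{3} = -4 + \frac{1}{3} \cdot 1 = -4 + \frac{1}{3} = - \frac{11}{3}$)
$z{\left(W \right)} = \frac{1}{9 W}$
$\left(110 + z{\left(7 \cdot 2 \right)}\right) Y{\left(3 \right)} = \left(110 + \frac{1}{9 \cdot 7 \cdot 2}\right) \left(- \frac{11}{3}\right) = \left(110 + \frac{1}{9 \cdot 14}\right) \left(- \frac{11}{3}\right) = \left(110 + \frac{1}{9} \cdot \frac{1}{14}\right) \left(- \frac{11}{3}\right) = \left(110 + \frac{1}{126}\right) \left(- \frac{11}{3}\right) = \frac{13861}{126} \left(- \frac{11}{3}\right) = - \frac{152471}{378}$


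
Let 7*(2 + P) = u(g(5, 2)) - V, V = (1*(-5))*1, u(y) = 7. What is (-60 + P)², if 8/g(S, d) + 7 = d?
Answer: 178084/49 ≈ 3634.4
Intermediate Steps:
g(S, d) = 8/(-7 + d)
V = -5 (V = -5*1 = -5)
P = -2/7 (P = -2 + (7 - 1*(-5))/7 = -2 + (7 + 5)/7 = -2 + (⅐)*12 = -2 + 12/7 = -2/7 ≈ -0.28571)
(-60 + P)² = (-60 - 2/7)² = (-422/7)² = 178084/49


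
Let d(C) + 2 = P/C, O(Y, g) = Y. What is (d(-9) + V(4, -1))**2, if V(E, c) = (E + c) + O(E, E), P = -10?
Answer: 3025/81 ≈ 37.346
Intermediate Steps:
V(E, c) = c + 2*E (V(E, c) = (E + c) + E = c + 2*E)
d(C) = -2 - 10/C
(d(-9) + V(4, -1))**2 = ((-2 - 10/(-9)) + (-1 + 2*4))**2 = ((-2 - 10*(-1/9)) + (-1 + 8))**2 = ((-2 + 10/9) + 7)**2 = (-8/9 + 7)**2 = (55/9)**2 = 3025/81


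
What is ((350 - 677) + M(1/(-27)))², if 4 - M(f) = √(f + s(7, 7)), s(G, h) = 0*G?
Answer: 2816882/27 + 646*I*√3/9 ≈ 1.0433e+5 + 124.32*I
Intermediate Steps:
s(G, h) = 0
M(f) = 4 - √f (M(f) = 4 - √(f + 0) = 4 - √f)
((350 - 677) + M(1/(-27)))² = ((350 - 677) + (4 - √(1/(-27))))² = (-327 + (4 - √(-1/27)))² = (-327 + (4 - I*√3/9))² = (-323 - I*√3/9)²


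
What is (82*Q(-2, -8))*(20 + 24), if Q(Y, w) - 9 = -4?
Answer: 18040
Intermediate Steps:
Q(Y, w) = 5 (Q(Y, w) = 9 - 4 = 5)
(82*Q(-2, -8))*(20 + 24) = (82*5)*(20 + 24) = 410*44 = 18040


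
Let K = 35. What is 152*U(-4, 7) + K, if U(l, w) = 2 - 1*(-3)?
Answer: 795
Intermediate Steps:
U(l, w) = 5 (U(l, w) = 2 + 3 = 5)
152*U(-4, 7) + K = 152*5 + 35 = 760 + 35 = 795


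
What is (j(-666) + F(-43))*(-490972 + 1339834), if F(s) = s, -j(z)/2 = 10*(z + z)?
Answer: 22577182614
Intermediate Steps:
j(z) = -40*z (j(z) = -20*(z + z) = -20*2*z = -40*z)
(j(-666) + F(-43))*(-490972 + 1339834) = (-40*(-666) - 43)*(-490972 + 1339834) = (26640 - 43)*848862 = 26597*848862 = 22577182614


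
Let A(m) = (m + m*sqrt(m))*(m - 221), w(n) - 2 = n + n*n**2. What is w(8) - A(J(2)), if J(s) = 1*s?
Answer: 960 + 438*sqrt(2) ≈ 1579.4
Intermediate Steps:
J(s) = s
w(n) = 2 + n + n**3 (w(n) = 2 + (n + n*n**2) = 2 + (n + n**3) = 2 + n + n**3)
A(m) = (-221 + m)*(m + m**(3/2)) (A(m) = (m + m**(3/2))*(-221 + m) = (-221 + m)*(m + m**(3/2)))
w(8) - A(J(2)) = (2 + 8 + 8**3) - (2**2 + 2**(5/2) - 221*2 - 442*sqrt(2)) = (2 + 8 + 512) - (4 + 4*sqrt(2) - 442 - 442*sqrt(2)) = 522 - (4 + 4*sqrt(2) - 442 - 442*sqrt(2)) = 522 - (-438 - 438*sqrt(2)) = 522 + (438 + 438*sqrt(2)) = 960 + 438*sqrt(2)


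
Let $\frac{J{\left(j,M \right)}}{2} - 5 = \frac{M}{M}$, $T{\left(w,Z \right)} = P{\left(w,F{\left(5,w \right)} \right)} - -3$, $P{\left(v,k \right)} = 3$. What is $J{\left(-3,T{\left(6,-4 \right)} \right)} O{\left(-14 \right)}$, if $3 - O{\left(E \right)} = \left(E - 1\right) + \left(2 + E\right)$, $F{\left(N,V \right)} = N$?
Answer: $360$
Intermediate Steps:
$T{\left(w,Z \right)} = 6$ ($T{\left(w,Z \right)} = 3 - -3 = 3 + 3 = 6$)
$O{\left(E \right)} = 2 - 2 E$ ($O{\left(E \right)} = 3 - \left(\left(E - 1\right) + \left(2 + E\right)\right) = 3 - \left(\left(-1 + E\right) + \left(2 + E\right)\right) = 3 - \left(1 + 2 E\right) = 2 - 2 E$)
$J{\left(j,M \right)} = 12$ ($J{\left(j,M \right)} = 10 + 2 \frac{M}{M} = 10 + 2 \cdot 1 = 10 + 2 = 12$)
$J{\left(-3,T{\left(6,-4 \right)} \right)} O{\left(-14 \right)} = 12 \left(2 - -28\right) = 12 \left(2 + 28\right) = 12 \cdot 30 = 360$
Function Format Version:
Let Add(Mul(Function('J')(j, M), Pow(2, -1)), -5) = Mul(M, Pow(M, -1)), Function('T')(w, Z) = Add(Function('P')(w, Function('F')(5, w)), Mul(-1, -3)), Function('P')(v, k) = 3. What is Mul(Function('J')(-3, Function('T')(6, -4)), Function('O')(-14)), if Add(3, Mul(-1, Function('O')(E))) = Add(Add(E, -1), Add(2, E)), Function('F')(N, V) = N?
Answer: 360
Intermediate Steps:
Function('T')(w, Z) = 6 (Function('T')(w, Z) = Add(3, Mul(-1, -3)) = Add(3, 3) = 6)
Function('O')(E) = Add(2, Mul(-2, E)) (Function('O')(E) = Add(3, Mul(-1, Add(Add(E, -1), Add(2, E)))) = Add(3, Mul(-1, Add(Add(-1, E), Add(2, E)))) = Add(3, Mul(-1, Add(1, Mul(2, E)))) = Add(3, Add(-1, Mul(-2, E))) = Add(2, Mul(-2, E)))
Function('J')(j, M) = 12 (Function('J')(j, M) = Add(10, Mul(2, Mul(M, Pow(M, -1)))) = Add(10, Mul(2, 1)) = Add(10, 2) = 12)
Mul(Function('J')(-3, Function('T')(6, -4)), Function('O')(-14)) = Mul(12, Add(2, Mul(-2, -14))) = Mul(12, Add(2, 28)) = Mul(12, 30) = 360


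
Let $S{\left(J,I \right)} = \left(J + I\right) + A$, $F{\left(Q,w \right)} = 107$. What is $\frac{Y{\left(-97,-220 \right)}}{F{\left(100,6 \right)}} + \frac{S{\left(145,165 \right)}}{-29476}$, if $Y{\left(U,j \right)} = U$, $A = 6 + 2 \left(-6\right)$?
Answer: $- \frac{722925}{788483} \approx -0.91686$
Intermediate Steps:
$A = -6$ ($A = 6 - 12 = -6$)
$S{\left(J,I \right)} = -6 + I + J$ ($S{\left(J,I \right)} = \left(J + I\right) - 6 = \left(I + J\right) - 6 = -6 + I + J$)
$\frac{Y{\left(-97,-220 \right)}}{F{\left(100,6 \right)}} + \frac{S{\left(145,165 \right)}}{-29476} = - \frac{97}{107} + \frac{-6 + 165 + 145}{-29476} = \left(-97\right) \frac{1}{107} + 304 \left(- \frac{1}{29476}\right) = - \frac{97}{107} - \frac{76}{7369} = - \frac{722925}{788483}$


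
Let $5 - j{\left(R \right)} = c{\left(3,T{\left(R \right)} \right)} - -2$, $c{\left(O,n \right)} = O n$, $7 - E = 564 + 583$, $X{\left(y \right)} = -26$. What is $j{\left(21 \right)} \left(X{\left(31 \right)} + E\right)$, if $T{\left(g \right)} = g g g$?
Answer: $32391480$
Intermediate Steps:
$E = -1140$ ($E = 7 - \left(564 + 583\right) = 7 - 1147 = -1140$)
$T{\left(g \right)} = g^{3}$ ($T{\left(g \right)} = g^{2} g = g^{3}$)
$j{\left(R \right)} = 3 - 3 R^{3}$ ($j{\left(R \right)} = 5 - \left(3 R^{3} - -2\right) = 5 - \left(3 R^{3} + 2\right) = 5 - \left(2 + 3 R^{3}\right) = 3 - 3 R^{3}$)
$j{\left(21 \right)} \left(X{\left(31 \right)} + E\right) = \left(3 - 3 \cdot 21^{3}\right) \left(-26 - 1140\right) = \left(3 - 27783\right) \left(-1166\right) = \left(-27780\right) \left(-1166\right) = 32391480$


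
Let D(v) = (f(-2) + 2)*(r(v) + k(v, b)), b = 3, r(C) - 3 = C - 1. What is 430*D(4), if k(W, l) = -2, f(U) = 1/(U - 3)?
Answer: 3096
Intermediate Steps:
r(C) = 2 + C (r(C) = 3 + (C - 1) = 3 + (-1 + C) = 2 + C)
f(U) = 1/(-3 + U)
D(v) = 9*v/5 (D(v) = (1/(-3 - 2) + 2)*((2 + v) - 2) = (1/(-5) + 2)*v = (-⅕ + 2)*v = 9*v/5)
430*D(4) = 430*((9/5)*4) = 430*(36/5) = 3096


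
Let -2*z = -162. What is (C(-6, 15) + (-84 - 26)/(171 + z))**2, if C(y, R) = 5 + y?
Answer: 32761/15876 ≈ 2.0636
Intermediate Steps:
z = 81 (z = -1/2*(-162) = 81)
(C(-6, 15) + (-84 - 26)/(171 + z))**2 = ((5 - 6) + (-84 - 26)/(171 + 81))**2 = (-1 - 110/252)**2 = (-1 - 110*1/252)**2 = (-1 - 55/126)**2 = (-181/126)**2 = 32761/15876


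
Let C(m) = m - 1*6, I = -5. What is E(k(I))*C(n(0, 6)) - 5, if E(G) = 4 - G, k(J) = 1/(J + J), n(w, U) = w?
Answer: -148/5 ≈ -29.600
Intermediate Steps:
k(J) = 1/(2*J)
C(m) = -6 + m (C(m) = m - 6 = -6 + m)
E(k(I))*C(n(0, 6)) - 5 = (4 - 1/(2*(-5)))*(-6 + 0) - 5 = (4 - (-1)/(2*5))*(-6) - 5 = (4 - 1*(-⅒))*(-6) - 5 = (4 + ⅒)*(-6) - 5 = (41/10)*(-6) - 5 = -123/5 - 5 = -148/5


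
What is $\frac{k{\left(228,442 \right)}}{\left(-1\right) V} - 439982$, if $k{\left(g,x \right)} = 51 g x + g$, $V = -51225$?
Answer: $- \frac{7510979382}{17075} \approx -4.3988 \cdot 10^{5}$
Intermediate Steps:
$k{\left(g,x \right)} = g + 51 g x$ ($k{\left(g,x \right)} = 51 g x + g = g + 51 g x$)
$\frac{k{\left(228,442 \right)}}{\left(-1\right) V} - 439982 = \frac{228 \left(1 + 51 \cdot 442\right)}{\left(-1\right) \left(-51225\right)} - 439982 = \frac{228 \left(1 + 22542\right)}{51225} - 439982 = 228 \cdot 22543 \cdot \frac{1}{51225} - 439982 = 5139804 \cdot \frac{1}{51225} - 439982 = \frac{1713268}{17075} - 439982 = - \frac{7510979382}{17075}$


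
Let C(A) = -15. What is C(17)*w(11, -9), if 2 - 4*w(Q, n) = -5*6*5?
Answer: -570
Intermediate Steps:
w(Q, n) = 38 (w(Q, n) = ½ - (-5*6)*5/4 = ½ - (-15)*5/2 = ½ - ¼*(-150) = ½ + 75/2 = 38)
C(17)*w(11, -9) = -15*38 = -570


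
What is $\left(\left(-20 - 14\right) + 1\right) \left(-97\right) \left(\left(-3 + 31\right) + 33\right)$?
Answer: $195261$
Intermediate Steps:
$\left(\left(-20 - 14\right) + 1\right) \left(-97\right) \left(\left(-3 + 31\right) + 33\right) = \left(-34 + 1\right) \left(-97\right) \left(28 + 33\right) = \left(-33\right) \left(-97\right) 61 = 3201 \cdot 61 = 195261$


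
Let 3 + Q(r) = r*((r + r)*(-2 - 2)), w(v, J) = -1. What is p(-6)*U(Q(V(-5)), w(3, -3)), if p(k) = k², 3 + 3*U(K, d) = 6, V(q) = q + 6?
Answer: 36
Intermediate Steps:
V(q) = 6 + q
Q(r) = -3 - 8*r² (Q(r) = -3 + r*((r + r)*(-2 - 2)) = -3 + r*((2*r)*(-4)) = -3 + r*(-8*r) = -3 - 8*r²)
U(K, d) = 1 (U(K, d) = -1 + (⅓)*6 = -1 + 2 = 1)
p(-6)*U(Q(V(-5)), w(3, -3)) = (-6)²*1 = 36*1 = 36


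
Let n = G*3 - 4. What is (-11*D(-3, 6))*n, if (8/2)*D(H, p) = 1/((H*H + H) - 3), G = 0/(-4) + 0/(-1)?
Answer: 11/3 ≈ 3.6667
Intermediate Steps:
G = 0 (G = 0*(-¼) + 0*(-1) = 0 + 0 = 0)
n = -4 (n = 0*3 - 4 = 0 - 4 = -4)
D(H, p) = 1/(4*(-3 + H + H²)) (D(H, p) = 1/(4*((H*H + H) - 3)) = 1/(4*((H² + H) - 3)) = 1/(4*((H + H²) - 3)) = 1/(4*(-3 + H + H²)))
(-11*D(-3, 6))*n = -11/(4*(-3 - 3 + (-3)²))*(-4) = -11/(4*(-3 - 3 + 9))*(-4) = -11/(4*3)*(-4) = -11*1/12*(-4) = -11/12*(-4) = 11/3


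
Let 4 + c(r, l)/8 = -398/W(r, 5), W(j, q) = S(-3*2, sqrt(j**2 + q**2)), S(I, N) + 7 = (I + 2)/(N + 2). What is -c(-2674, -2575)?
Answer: -148154132464/350364425 + 12736*sqrt(7150301)/350364425 ≈ -422.76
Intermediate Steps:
S(I, N) = -7 + (2 + I)/(2 + N) (S(I, N) = -7 + (I + 2)/(N + 2) = -7 + (2 + I)/(2 + N))
W(j, q) = (-18 - 7*sqrt(j**2 + q**2))/(2 + sqrt(j**2 + q**2)) (W(j, q) = (-12 - 3*2 - 7*sqrt(j**2 + q**2))/(2 + sqrt(j**2 + q**2)) = (-12 - 6 - 7*sqrt(j**2 + q**2))/(2 + sqrt(j**2 + q**2)) = (-18 - 7*sqrt(j**2 + q**2))/(2 + sqrt(j**2 + q**2)))
c(r, l) = -32 - 3184*(2 + sqrt(25 + r**2))/(-18 - 7*sqrt(25 + r**2)) (c(r, l) = -32 + 8*(-398*(2 + sqrt(r**2 + 5**2))/(-18 - 7*sqrt(r**2 + 5**2))) = -32 + 8*(-398*(2 + sqrt(r**2 + 25))/(-18 - 7*sqrt(r**2 + 25))) = -32 + 8*(-398*(2 + sqrt(25 + r**2))/(-18 - 7*sqrt(25 + r**2))) = -32 - 3184*(2 + sqrt(25 + r**2))/(-18 - 7*sqrt(25 + r**2)))
-c(-2674, -2575) = -16*(362 + 185*sqrt(25 + (-2674)**2))/(18 + 7*sqrt(25 + (-2674)**2)) = -16*(362 + 185*sqrt(25 + 7150276))/(18 + 7*sqrt(25 + 7150276)) = -16*(362 + 185*sqrt(7150301))/(18 + 7*sqrt(7150301))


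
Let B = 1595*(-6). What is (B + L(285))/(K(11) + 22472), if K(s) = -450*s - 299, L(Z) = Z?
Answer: -3095/5741 ≈ -0.53910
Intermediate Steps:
B = -9570
K(s) = -299 - 450*s
(B + L(285))/(K(11) + 22472) = (-9570 + 285)/((-299 - 450*11) + 22472) = -9285/((-299 - 4950) + 22472) = -9285/(-5249 + 22472) = -9285/17223 = -9285*1/17223 = -3095/5741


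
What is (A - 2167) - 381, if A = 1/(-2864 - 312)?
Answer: -8092449/3176 ≈ -2548.0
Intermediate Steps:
A = -1/3176 (A = 1/(-3176) = -1/3176 ≈ -0.00031486)
(A - 2167) - 381 = (-1/3176 - 2167) - 381 = -6882393/3176 - 381 = -8092449/3176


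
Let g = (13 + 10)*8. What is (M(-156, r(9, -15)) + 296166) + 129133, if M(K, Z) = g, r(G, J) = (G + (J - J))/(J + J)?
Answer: 425483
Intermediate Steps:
r(G, J) = G/(2*J) (r(G, J) = (G + 0)/((2*J)) = G*(1/(2*J)) = G/(2*J))
g = 184 (g = 23*8 = 184)
M(K, Z) = 184
(M(-156, r(9, -15)) + 296166) + 129133 = (184 + 296166) + 129133 = 296350 + 129133 = 425483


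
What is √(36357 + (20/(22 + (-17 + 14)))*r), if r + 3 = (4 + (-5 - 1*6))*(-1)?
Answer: √13126397/19 ≈ 190.69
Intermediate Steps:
r = 4 (r = -3 + (4 + (-5 - 1*6))*(-1) = -3 + (4 + (-5 - 6))*(-1) = -3 + (4 - 11)*(-1) = -3 - 7*(-1) = -3 + 7 = 4)
√(36357 + (20/(22 + (-17 + 14)))*r) = √(36357 + (20/(22 + (-17 + 14)))*4) = √(36357 + (20/(22 - 3))*4) = √(36357 + (20/19)*4) = √(36357 + 80/19) = √(690863/19) = √13126397/19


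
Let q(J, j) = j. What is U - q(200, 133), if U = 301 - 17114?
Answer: -16946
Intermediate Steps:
U = -16813
U - q(200, 133) = -16813 - 1*133 = -16813 - 133 = -16946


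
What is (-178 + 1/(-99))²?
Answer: 310570129/9801 ≈ 31688.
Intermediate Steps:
(-178 + 1/(-99))² = (-178 - 1/99)² = (-17623/99)² = 310570129/9801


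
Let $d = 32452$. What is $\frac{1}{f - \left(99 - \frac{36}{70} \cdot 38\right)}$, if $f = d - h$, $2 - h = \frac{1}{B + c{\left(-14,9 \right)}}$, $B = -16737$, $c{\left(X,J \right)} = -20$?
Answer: $\frac{586495}{18985161498} \approx 3.0892 \cdot 10^{-5}$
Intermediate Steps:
$h = \frac{33515}{16757}$ ($h = 2 - \frac{1}{-16737 - 20} = 2 - \frac{1}{-16757} = 2 - - \frac{1}{16757} = 2 + \frac{1}{16757} = \frac{33515}{16757} \approx 2.0001$)
$f = \frac{543764649}{16757}$ ($f = 32452 - \frac{33515}{16757} = \frac{543764649}{16757} \approx 32450.0$)
$\frac{1}{f - \left(99 - \frac{36}{70} \cdot 38\right)} = \frac{1}{\frac{543764649}{16757} - \left(99 - \frac{36}{70} \cdot 38\right)} = \frac{1}{\frac{543764649}{16757} - \left(99 - 36 \cdot \frac{1}{70} \cdot 38\right)} = \frac{1}{\frac{543764649}{16757} + \left(\frac{18}{35} \cdot 38 - 99\right)} = \frac{1}{\frac{543764649}{16757} + \left(\frac{684}{35} - 99\right)} = \frac{1}{\frac{543764649}{16757} - \frac{2781}{35}} = \frac{1}{\frac{18985161498}{586495}} = \frac{586495}{18985161498}$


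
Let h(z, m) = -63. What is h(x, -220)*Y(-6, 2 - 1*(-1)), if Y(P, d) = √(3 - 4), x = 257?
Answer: -63*I ≈ -63.0*I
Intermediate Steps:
Y(P, d) = I (Y(P, d) = √(-1) = I)
h(x, -220)*Y(-6, 2 - 1*(-1)) = -63*I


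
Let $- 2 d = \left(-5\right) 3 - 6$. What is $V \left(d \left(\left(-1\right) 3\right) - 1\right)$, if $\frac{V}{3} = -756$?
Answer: $73710$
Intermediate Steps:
$V = -2268$ ($V = 3 \left(-756\right) = -2268$)
$d = \frac{21}{2}$ ($d = - \frac{\left(-5\right) 3 - 6}{2} = - \frac{-15 - 6}{2} = \left(- \frac{1}{2}\right) \left(-21\right) = \frac{21}{2} \approx 10.5$)
$V \left(d \left(\left(-1\right) 3\right) - 1\right) = - 2268 \left(\frac{21 \left(\left(-1\right) 3\right)}{2} - 1\right) = - 2268 \left(\frac{21}{2} \left(-3\right) - 1\right) = - 2268 \left(- \frac{63}{2} - 1\right) = \left(-2268\right) \left(- \frac{65}{2}\right) = 73710$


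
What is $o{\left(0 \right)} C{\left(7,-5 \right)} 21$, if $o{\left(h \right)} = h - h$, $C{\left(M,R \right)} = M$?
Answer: $0$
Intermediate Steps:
$o{\left(h \right)} = 0$
$o{\left(0 \right)} C{\left(7,-5 \right)} 21 = 0 \cdot 7 \cdot 21 = 0 \cdot 21 = 0$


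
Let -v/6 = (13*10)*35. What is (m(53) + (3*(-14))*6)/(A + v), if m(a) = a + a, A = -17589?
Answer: 146/44889 ≈ 0.0032525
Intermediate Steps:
m(a) = 2*a
v = -27300 (v = -6*13*10*35 = -780*35 = -6*4550 = -27300)
(m(53) + (3*(-14))*6)/(A + v) = (2*53 + (3*(-14))*6)/(-17589 - 27300) = (106 - 42*6)/(-44889) = (106 - 252)*(-1/44889) = -146*(-1/44889) = 146/44889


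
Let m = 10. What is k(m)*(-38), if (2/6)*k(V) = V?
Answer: -1140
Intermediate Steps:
k(V) = 3*V
k(m)*(-38) = (3*10)*(-38) = 30*(-38) = -1140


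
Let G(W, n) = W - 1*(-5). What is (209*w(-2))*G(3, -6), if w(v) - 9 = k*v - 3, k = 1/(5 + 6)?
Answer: 9728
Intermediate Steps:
G(W, n) = 5 + W (G(W, n) = W + 5 = 5 + W)
k = 1/11 ≈ 0.090909
w(v) = 6 + v/11 (w(v) = 9 + (v/11 - 3) = 9 + (-3 + v/11) = 6 + v/11)
(209*w(-2))*G(3, -6) = (209*(6 + (1/11)*(-2)))*(5 + 3) = (209*(6 - 2/11))*8 = (209*(64/11))*8 = 1216*8 = 9728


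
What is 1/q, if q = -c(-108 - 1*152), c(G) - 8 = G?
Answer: 1/252 ≈ 0.0039683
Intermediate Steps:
c(G) = 8 + G
q = 252 (q = -(8 + (-108 - 1*152)) = -(8 + (-108 - 152)) = -(8 - 260) = -1*(-252) = 252)
1/q = 1/252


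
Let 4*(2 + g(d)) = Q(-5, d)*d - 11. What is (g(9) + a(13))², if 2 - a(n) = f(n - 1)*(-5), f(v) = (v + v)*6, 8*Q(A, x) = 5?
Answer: 528862009/1024 ≈ 5.1647e+5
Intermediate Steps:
Q(A, x) = 5/8 (Q(A, x) = (⅛)*5 = 5/8)
f(v) = 12*v (f(v) = (2*v)*6 = 12*v)
g(d) = -19/4 + 5*d/32 (g(d) = -2 + (5*d/8 - 11)/4 = -2 + (-11 + 5*d/8)/4 = -2 + (-11/4 + 5*d/32) = -19/4 + 5*d/32)
a(n) = -58 + 60*n (a(n) = 2 - 12*(n - 1)*(-5) = 2 - 12*(-1 + n)*(-5) = 2 - (-12 + 12*n)*(-5) = 2 - (60 - 60*n) = 2 + (-60 + 60*n) = -58 + 60*n)
(g(9) + a(13))² = ((-19/4 + (5/32)*9) + (-58 + 60*13))² = ((-19/4 + 45/32) + (-58 + 780))² = (-107/32 + 722)² = (22997/32)² = 528862009/1024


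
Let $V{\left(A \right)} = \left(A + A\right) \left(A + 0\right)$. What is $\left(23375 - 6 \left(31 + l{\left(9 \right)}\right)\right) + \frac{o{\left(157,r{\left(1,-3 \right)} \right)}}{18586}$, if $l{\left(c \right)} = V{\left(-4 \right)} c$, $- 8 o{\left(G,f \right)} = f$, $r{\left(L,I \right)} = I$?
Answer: $\frac{3190993171}{148688} \approx 21461.0$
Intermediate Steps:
$V{\left(A \right)} = 2 A^{2}$ ($V{\left(A \right)} = 2 A A = 2 A^{2}$)
$o{\left(G,f \right)} = - \frac{f}{8}$
$l{\left(c \right)} = 32 c$ ($l{\left(c \right)} = 2 \left(-4\right)^{2} c = 2 \cdot 16 c = 32 c$)
$\left(23375 - 6 \left(31 + l{\left(9 \right)}\right)\right) + \frac{o{\left(157,r{\left(1,-3 \right)} \right)}}{18586} = \left(23375 - 6 \left(31 + 32 \cdot 9\right)\right) + \frac{\left(- \frac{1}{8}\right) \left(-3\right)}{18586} = \left(23375 - 6 \left(31 + 288\right)\right) + \frac{3}{8} \cdot \frac{1}{18586} = \left(23375 - 1914\right) + \frac{3}{148688} = 21461 + \frac{3}{148688} = \frac{3190993171}{148688}$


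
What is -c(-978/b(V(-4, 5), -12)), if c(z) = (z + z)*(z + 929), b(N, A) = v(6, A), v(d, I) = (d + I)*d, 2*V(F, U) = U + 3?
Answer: -935131/18 ≈ -51952.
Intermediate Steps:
V(F, U) = 3/2 + U/2 (V(F, U) = (U + 3)/2 = (3 + U)/2 = 3/2 + U/2)
v(d, I) = d*(I + d) (v(d, I) = (I + d)*d = d*(I + d))
b(N, A) = 36 + 6*A (b(N, A) = 6*(A + 6) = 6*(6 + A) = 36 + 6*A)
c(z) = 2*z*(929 + z) (c(z) = (2*z)*(929 + z) = 2*z*(929 + z))
-c(-978/b(V(-4, 5), -12)) = -2*(-978/(36 + 6*(-12)))*(929 - 978/(36 + 6*(-12))) = -2*(-978/(36 - 72))*(929 - 978/(36 - 72)) = -2*(-978/(-36))*(929 - 978/(-36)) = -2*(-978*(-1/36))*(929 - 978*(-1/36)) = -2*163*(929 + 163/6)/6 = -2*163*5737/(6*6) = -1*935131/18 = -935131/18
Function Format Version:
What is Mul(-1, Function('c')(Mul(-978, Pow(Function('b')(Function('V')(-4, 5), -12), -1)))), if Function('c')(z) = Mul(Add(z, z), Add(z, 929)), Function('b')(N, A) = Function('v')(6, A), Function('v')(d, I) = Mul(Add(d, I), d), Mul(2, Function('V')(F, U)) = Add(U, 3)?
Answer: Rational(-935131, 18) ≈ -51952.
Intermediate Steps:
Function('V')(F, U) = Add(Rational(3, 2), Mul(Rational(1, 2), U)) (Function('V')(F, U) = Mul(Rational(1, 2), Add(U, 3)) = Mul(Rational(1, 2), Add(3, U)) = Add(Rational(3, 2), Mul(Rational(1, 2), U)))
Function('v')(d, I) = Mul(d, Add(I, d)) (Function('v')(d, I) = Mul(Add(I, d), d) = Mul(d, Add(I, d)))
Function('b')(N, A) = Add(36, Mul(6, A)) (Function('b')(N, A) = Mul(6, Add(A, 6)) = Mul(6, Add(6, A)) = Add(36, Mul(6, A)))
Function('c')(z) = Mul(2, z, Add(929, z)) (Function('c')(z) = Mul(Mul(2, z), Add(929, z)) = Mul(2, z, Add(929, z)))
Mul(-1, Function('c')(Mul(-978, Pow(Function('b')(Function('V')(-4, 5), -12), -1)))) = Mul(-1, Mul(2, Mul(-978, Pow(Add(36, Mul(6, -12)), -1)), Add(929, Mul(-978, Pow(Add(36, Mul(6, -12)), -1))))) = Mul(-1, Mul(2, Mul(-978, Pow(Add(36, -72), -1)), Add(929, Mul(-978, Pow(Add(36, -72), -1))))) = Mul(-1, Mul(2, Mul(-978, Pow(-36, -1)), Add(929, Mul(-978, Pow(-36, -1))))) = Mul(-1, Mul(2, Mul(-978, Rational(-1, 36)), Add(929, Mul(-978, Rational(-1, 36))))) = Mul(-1, Mul(2, Rational(163, 6), Add(929, Rational(163, 6)))) = Mul(-1, Mul(2, Rational(163, 6), Rational(5737, 6))) = Mul(-1, Rational(935131, 18)) = Rational(-935131, 18)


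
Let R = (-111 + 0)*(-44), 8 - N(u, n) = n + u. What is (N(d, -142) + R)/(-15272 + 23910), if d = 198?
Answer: 2418/4319 ≈ 0.55985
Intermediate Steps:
N(u, n) = 8 - n - u (N(u, n) = 8 - (n + u) = 8 + (-n - u) = 8 - n - u)
R = 4884 (R = -111*(-44) = 4884)
(N(d, -142) + R)/(-15272 + 23910) = ((8 - 1*(-142) - 1*198) + 4884)/(-15272 + 23910) = ((8 + 142 - 198) + 4884)/8638 = (-48 + 4884)*(1/8638) = 4836*(1/8638) = 2418/4319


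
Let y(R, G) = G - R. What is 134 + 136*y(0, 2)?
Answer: 406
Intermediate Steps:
134 + 136*y(0, 2) = 134 + 136*(2 - 1*0) = 134 + 136*(2 + 0) = 134 + 136*2 = 134 + 272 = 406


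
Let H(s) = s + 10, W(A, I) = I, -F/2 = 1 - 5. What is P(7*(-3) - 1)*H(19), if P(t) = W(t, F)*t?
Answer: -5104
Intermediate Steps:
F = 8 (F = -2*(1 - 5) = -2*(-4) = 8)
H(s) = 10 + s
P(t) = 8*t
P(7*(-3) - 1)*H(19) = (8*(7*(-3) - 1))*(10 + 19) = (8*(-21 - 1))*29 = (8*(-22))*29 = -176*29 = -5104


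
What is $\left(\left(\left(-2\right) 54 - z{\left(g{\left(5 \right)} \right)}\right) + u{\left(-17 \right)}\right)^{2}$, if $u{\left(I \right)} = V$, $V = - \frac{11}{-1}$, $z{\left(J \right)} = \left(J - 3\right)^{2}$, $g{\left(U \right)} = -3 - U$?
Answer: $47524$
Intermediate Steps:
$z{\left(J \right)} = \left(-3 + J\right)^{2}$
$V = 11$ ($V = \left(-11\right) \left(-1\right) = 11$)
$u{\left(I \right)} = 11$
$\left(\left(\left(-2\right) 54 - z{\left(g{\left(5 \right)} \right)}\right) + u{\left(-17 \right)}\right)^{2} = \left(\left(\left(-2\right) 54 - \left(-3 - 8\right)^{2}\right) + 11\right)^{2} = \left(\left(-108 - \left(-3 - 8\right)^{2}\right) + 11\right)^{2} = \left(\left(-108 - \left(-11\right)^{2}\right) + 11\right)^{2} = \left(\left(-108 - 121\right) + 11\right)^{2} = \left(-229 + 11\right)^{2} = \left(-218\right)^{2} = 47524$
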